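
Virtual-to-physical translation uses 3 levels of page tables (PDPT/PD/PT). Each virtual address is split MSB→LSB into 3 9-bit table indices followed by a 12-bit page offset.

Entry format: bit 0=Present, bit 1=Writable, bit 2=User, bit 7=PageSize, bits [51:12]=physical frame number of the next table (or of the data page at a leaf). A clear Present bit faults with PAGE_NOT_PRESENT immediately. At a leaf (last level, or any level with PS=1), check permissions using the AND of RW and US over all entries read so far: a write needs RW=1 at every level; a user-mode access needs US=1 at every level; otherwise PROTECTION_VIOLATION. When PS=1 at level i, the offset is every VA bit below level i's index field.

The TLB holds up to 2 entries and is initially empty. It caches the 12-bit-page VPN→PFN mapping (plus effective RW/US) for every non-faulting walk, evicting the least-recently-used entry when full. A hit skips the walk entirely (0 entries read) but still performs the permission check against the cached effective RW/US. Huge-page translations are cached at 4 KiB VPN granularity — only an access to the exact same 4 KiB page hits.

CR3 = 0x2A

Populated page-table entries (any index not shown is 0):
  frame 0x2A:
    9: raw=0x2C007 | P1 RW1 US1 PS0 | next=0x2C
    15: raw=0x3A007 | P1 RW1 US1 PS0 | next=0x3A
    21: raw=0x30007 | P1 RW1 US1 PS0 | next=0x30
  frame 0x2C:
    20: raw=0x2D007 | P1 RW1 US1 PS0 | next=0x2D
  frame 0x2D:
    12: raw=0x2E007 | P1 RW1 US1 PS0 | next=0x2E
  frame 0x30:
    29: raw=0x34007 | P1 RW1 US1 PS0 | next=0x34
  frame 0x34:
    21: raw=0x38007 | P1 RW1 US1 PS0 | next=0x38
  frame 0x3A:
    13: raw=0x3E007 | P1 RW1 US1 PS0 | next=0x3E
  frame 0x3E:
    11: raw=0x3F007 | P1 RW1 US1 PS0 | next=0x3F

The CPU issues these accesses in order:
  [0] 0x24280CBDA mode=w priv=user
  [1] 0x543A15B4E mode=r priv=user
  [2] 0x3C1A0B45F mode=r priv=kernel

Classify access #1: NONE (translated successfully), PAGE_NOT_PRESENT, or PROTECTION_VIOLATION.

Trace:
#0 VA=0x24280CBDA (w,user):
  [0] read 0x2A idx=9: raw=0x2C007 flags P=1 W=1 U=1 S=0
  [1] read 0x2C idx=20: raw=0x2D007 flags P=1 W=1 U=1 S=0
  [2] read 0x2D idx=12: raw=0x2E007 flags P=1 W=1 U=1 S=0
  ✓ 0x2EBDA  — 3 lookups
#1 VA=0x543A15B4E (r,user):
  [0] read 0x2A idx=21: raw=0x30007 flags P=1 W=1 U=1 S=0
  [1] read 0x30 idx=29: raw=0x34007 flags P=1 W=1 U=1 S=0
  [2] read 0x34 idx=21: raw=0x38007 flags P=1 W=1 U=1 S=0
  ✓ 0x38B4E  — 3 lookups
#2 VA=0x3C1A0B45F (r,kernel):
  [0] read 0x2A idx=15: raw=0x3A007 flags P=1 W=1 U=1 S=0
  [1] read 0x3A idx=13: raw=0x3E007 flags P=1 W=1 U=1 S=0
  [2] read 0x3E idx=11: raw=0x3F007 flags P=1 W=1 U=1 S=0
  ✓ 0x3F45F  — 3 lookups

Access #1 fault: NONE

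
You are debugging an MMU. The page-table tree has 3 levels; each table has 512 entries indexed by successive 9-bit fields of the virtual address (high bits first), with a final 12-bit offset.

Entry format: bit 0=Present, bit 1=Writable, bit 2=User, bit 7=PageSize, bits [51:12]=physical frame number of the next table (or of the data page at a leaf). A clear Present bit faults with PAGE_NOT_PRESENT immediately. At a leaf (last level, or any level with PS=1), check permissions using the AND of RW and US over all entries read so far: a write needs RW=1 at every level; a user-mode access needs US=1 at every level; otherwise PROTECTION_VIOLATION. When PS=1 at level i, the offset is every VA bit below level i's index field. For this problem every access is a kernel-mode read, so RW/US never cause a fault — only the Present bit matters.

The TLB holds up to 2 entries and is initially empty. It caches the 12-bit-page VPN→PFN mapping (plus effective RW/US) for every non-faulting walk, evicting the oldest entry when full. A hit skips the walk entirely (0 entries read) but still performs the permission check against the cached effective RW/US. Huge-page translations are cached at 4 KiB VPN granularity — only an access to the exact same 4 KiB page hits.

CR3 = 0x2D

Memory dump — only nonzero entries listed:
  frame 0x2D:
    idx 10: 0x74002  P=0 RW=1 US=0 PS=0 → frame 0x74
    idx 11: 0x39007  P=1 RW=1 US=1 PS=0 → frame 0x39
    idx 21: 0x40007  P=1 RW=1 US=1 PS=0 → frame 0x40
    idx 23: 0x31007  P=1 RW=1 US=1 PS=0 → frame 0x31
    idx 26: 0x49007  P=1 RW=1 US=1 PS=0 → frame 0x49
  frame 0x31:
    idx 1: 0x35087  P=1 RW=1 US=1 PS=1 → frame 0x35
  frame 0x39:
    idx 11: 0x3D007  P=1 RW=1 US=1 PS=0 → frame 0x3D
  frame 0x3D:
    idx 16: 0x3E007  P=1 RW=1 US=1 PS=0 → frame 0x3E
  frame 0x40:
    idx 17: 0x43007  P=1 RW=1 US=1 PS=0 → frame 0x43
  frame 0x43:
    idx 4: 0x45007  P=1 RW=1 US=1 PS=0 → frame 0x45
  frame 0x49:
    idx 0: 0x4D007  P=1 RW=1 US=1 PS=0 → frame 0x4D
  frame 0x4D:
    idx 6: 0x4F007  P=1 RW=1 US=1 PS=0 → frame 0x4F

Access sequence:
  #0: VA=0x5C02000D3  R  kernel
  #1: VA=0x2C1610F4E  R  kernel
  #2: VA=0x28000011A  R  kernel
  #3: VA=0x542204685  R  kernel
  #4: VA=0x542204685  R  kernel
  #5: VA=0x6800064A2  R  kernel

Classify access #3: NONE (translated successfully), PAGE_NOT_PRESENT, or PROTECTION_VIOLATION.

Per-access translation:
#0 VA=0x5C02000D3 (r,kernel):
  L0 @0x2D[23] → 0x31007  P=1,RW=1,US=1,PS=0
  L1 @0x31[1] → 0x35087  P=1,RW=1,US=1,PS=1
  ⇒ phys 0x350D3 (huge @L1)  [2 reads]
#1 VA=0x2C1610F4E (r,kernel):
  L0 @0x2D[11] → 0x39007  P=1,RW=1,US=1,PS=0
  L1 @0x39[11] → 0x3D007  P=1,RW=1,US=1,PS=0
  L2 @0x3D[16] → 0x3E007  P=1,RW=1,US=1,PS=0
  ⇒ phys 0x3EF4E  [3 reads]
#2 VA=0x28000011A (r,kernel):
  L0 @0x2D[10] → 0x74002  P=0,RW=1,US=0,PS=0
  → PAGE_NOT_PRESENT  (1 entries read)
#3 VA=0x542204685 (r,kernel):
  L0 @0x2D[21] → 0x40007  P=1,RW=1,US=1,PS=0
  L1 @0x40[17] → 0x43007  P=1,RW=1,US=1,PS=0
  L2 @0x43[4] → 0x45007  P=1,RW=1,US=1,PS=0
  ⇒ phys 0x45685  [3 reads]
#4 VA=0x542204685 (r,kernel):
  TLB hit vpn=0x542204 → PA=0x45685
#5 VA=0x6800064A2 (r,kernel):
  L0 @0x2D[26] → 0x49007  P=1,RW=1,US=1,PS=0
  L1 @0x49[0] → 0x4D007  P=1,RW=1,US=1,PS=0
  L2 @0x4D[6] → 0x4F007  P=1,RW=1,US=1,PS=0
  ⇒ phys 0x4F4A2  [3 reads]

Access #3 fault: NONE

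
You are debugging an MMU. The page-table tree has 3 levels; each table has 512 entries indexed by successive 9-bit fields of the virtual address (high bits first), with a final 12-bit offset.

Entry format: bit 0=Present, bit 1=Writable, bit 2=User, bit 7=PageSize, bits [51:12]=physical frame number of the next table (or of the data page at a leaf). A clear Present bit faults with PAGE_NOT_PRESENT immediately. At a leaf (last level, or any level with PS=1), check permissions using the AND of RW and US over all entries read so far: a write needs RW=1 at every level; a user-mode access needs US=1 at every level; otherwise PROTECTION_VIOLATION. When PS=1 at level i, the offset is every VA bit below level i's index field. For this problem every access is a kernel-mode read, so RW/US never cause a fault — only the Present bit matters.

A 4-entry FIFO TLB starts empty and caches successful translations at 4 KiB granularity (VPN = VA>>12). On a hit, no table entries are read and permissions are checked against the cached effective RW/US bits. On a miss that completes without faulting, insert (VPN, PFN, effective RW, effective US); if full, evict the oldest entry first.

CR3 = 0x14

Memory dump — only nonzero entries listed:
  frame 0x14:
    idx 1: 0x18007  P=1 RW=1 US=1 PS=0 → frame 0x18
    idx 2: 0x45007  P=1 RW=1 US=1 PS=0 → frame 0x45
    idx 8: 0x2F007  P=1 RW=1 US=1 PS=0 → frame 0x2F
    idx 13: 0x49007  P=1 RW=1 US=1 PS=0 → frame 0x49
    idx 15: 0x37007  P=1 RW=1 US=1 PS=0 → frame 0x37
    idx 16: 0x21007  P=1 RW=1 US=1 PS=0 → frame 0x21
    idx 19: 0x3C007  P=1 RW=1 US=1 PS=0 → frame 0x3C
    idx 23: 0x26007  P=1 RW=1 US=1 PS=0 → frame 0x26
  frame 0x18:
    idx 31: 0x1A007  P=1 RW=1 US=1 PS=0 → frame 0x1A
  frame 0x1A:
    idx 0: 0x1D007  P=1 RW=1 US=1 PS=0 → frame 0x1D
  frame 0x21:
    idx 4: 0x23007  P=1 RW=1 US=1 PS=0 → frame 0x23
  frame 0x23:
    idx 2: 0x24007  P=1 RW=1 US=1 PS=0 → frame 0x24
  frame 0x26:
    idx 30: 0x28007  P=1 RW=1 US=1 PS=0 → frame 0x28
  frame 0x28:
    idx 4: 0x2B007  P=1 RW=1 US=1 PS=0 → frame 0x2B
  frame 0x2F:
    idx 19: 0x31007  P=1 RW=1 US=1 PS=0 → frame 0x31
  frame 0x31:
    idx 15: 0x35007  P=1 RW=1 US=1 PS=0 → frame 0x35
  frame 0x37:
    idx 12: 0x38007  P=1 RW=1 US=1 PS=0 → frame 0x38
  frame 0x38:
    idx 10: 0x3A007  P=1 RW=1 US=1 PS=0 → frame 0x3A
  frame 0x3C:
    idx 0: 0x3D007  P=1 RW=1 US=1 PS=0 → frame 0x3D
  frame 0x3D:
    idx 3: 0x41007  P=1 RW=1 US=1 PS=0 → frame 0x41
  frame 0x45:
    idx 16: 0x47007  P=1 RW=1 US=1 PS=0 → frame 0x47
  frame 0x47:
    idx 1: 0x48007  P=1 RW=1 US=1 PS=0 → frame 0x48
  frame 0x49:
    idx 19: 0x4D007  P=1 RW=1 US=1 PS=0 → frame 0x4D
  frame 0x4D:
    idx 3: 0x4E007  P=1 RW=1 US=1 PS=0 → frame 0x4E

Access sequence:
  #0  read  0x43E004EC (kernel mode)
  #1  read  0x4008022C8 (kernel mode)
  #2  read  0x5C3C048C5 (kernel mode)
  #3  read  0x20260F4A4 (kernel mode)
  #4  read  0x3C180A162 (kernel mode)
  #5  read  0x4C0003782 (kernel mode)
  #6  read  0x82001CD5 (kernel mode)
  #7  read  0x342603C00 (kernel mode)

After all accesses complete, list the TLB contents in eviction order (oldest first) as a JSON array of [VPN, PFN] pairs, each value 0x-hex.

Trace:
#0 VA=0x43E004EC (r,kernel):
  lvl0: tbl 0x14, slot 1 ⇒ 0x18007 (P1/RW1/US1/PS0)
  lvl1: tbl 0x18, slot 31 ⇒ 0x1A007 (P1/RW1/US1/PS0)
  lvl2: tbl 0x1A, slot 0 ⇒ 0x1D007 (P1/RW1/US1/PS0)
  ✓ 0x1D4EC  — 3 lookups
#1 VA=0x4008022C8 (r,kernel):
  lvl0: tbl 0x14, slot 16 ⇒ 0x21007 (P1/RW1/US1/PS0)
  lvl1: tbl 0x21, slot 4 ⇒ 0x23007 (P1/RW1/US1/PS0)
  lvl2: tbl 0x23, slot 2 ⇒ 0x24007 (P1/RW1/US1/PS0)
  ✓ 0x242C8  — 3 lookups
#2 VA=0x5C3C048C5 (r,kernel):
  lvl0: tbl 0x14, slot 23 ⇒ 0x26007 (P1/RW1/US1/PS0)
  lvl1: tbl 0x26, slot 30 ⇒ 0x28007 (P1/RW1/US1/PS0)
  lvl2: tbl 0x28, slot 4 ⇒ 0x2B007 (P1/RW1/US1/PS0)
  ✓ 0x2B8C5  — 3 lookups
#3 VA=0x20260F4A4 (r,kernel):
  lvl0: tbl 0x14, slot 8 ⇒ 0x2F007 (P1/RW1/US1/PS0)
  lvl1: tbl 0x2F, slot 19 ⇒ 0x31007 (P1/RW1/US1/PS0)
  lvl2: tbl 0x31, slot 15 ⇒ 0x35007 (P1/RW1/US1/PS0)
  ✓ 0x354A4  — 3 lookups
#4 VA=0x3C180A162 (r,kernel):
  lvl0: tbl 0x14, slot 15 ⇒ 0x37007 (P1/RW1/US1/PS0)
  lvl1: tbl 0x37, slot 12 ⇒ 0x38007 (P1/RW1/US1/PS0)
  lvl2: tbl 0x38, slot 10 ⇒ 0x3A007 (P1/RW1/US1/PS0)
  ✓ 0x3A162  — 3 lookups
#5 VA=0x4C0003782 (r,kernel):
  lvl0: tbl 0x14, slot 19 ⇒ 0x3C007 (P1/RW1/US1/PS0)
  lvl1: tbl 0x3C, slot 0 ⇒ 0x3D007 (P1/RW1/US1/PS0)
  lvl2: tbl 0x3D, slot 3 ⇒ 0x41007 (P1/RW1/US1/PS0)
  ✓ 0x41782  — 3 lookups
#6 VA=0x82001CD5 (r,kernel):
  lvl0: tbl 0x14, slot 2 ⇒ 0x45007 (P1/RW1/US1/PS0)
  lvl1: tbl 0x45, slot 16 ⇒ 0x47007 (P1/RW1/US1/PS0)
  lvl2: tbl 0x47, slot 1 ⇒ 0x48007 (P1/RW1/US1/PS0)
  ✓ 0x48CD5  — 3 lookups
#7 VA=0x342603C00 (r,kernel):
  lvl0: tbl 0x14, slot 13 ⇒ 0x49007 (P1/RW1/US1/PS0)
  lvl1: tbl 0x49, slot 19 ⇒ 0x4D007 (P1/RW1/US1/PS0)
  lvl2: tbl 0x4D, slot 3 ⇒ 0x4E007 (P1/RW1/US1/PS0)
  ✓ 0x4EC00  — 3 lookups

TLB: [["0x3C180A", "0x3A"], ["0x4C0003", "0x41"], ["0x82001", "0x48"], ["0x342603", "0x4E"]]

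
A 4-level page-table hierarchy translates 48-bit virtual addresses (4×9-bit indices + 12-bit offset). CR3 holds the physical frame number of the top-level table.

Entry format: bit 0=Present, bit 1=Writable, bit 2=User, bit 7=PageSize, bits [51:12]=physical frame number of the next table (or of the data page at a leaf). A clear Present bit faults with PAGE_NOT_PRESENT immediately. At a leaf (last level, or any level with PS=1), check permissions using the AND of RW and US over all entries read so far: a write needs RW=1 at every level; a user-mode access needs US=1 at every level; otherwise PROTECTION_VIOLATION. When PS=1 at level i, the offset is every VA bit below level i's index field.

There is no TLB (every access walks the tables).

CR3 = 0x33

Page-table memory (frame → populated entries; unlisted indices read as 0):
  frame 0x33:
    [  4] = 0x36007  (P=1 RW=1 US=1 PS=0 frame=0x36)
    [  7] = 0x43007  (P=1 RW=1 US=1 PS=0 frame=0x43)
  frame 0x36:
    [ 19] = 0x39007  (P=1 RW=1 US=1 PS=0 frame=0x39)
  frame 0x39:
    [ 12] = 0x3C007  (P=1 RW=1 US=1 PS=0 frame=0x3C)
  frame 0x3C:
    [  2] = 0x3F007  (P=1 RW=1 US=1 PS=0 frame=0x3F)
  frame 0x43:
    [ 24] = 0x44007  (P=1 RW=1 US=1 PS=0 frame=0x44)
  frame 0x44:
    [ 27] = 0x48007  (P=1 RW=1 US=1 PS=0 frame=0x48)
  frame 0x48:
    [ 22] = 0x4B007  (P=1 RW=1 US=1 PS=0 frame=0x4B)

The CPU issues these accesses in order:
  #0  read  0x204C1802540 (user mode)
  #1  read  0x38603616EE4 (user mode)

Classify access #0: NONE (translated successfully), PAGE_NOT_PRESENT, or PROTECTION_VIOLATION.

Per-access translation:
#0 VA=0x204C1802540 (r,user):
  lvl0: tbl 0x33, slot 4 ⇒ 0x36007 (P1/RW1/US1/PS0)
  lvl1: tbl 0x36, slot 19 ⇒ 0x39007 (P1/RW1/US1/PS0)
  lvl2: tbl 0x39, slot 12 ⇒ 0x3C007 (P1/RW1/US1/PS0)
  lvl3: tbl 0x3C, slot 2 ⇒ 0x3F007 (P1/RW1/US1/PS0)
  ✓ 0x3F540  — 4 lookups
#1 VA=0x38603616EE4 (r,user):
  lvl0: tbl 0x33, slot 7 ⇒ 0x43007 (P1/RW1/US1/PS0)
  lvl1: tbl 0x43, slot 24 ⇒ 0x44007 (P1/RW1/US1/PS0)
  lvl2: tbl 0x44, slot 27 ⇒ 0x48007 (P1/RW1/US1/PS0)
  lvl3: tbl 0x48, slot 22 ⇒ 0x4B007 (P1/RW1/US1/PS0)
  ✓ 0x4BEE4  — 4 lookups

Access #0 fault: NONE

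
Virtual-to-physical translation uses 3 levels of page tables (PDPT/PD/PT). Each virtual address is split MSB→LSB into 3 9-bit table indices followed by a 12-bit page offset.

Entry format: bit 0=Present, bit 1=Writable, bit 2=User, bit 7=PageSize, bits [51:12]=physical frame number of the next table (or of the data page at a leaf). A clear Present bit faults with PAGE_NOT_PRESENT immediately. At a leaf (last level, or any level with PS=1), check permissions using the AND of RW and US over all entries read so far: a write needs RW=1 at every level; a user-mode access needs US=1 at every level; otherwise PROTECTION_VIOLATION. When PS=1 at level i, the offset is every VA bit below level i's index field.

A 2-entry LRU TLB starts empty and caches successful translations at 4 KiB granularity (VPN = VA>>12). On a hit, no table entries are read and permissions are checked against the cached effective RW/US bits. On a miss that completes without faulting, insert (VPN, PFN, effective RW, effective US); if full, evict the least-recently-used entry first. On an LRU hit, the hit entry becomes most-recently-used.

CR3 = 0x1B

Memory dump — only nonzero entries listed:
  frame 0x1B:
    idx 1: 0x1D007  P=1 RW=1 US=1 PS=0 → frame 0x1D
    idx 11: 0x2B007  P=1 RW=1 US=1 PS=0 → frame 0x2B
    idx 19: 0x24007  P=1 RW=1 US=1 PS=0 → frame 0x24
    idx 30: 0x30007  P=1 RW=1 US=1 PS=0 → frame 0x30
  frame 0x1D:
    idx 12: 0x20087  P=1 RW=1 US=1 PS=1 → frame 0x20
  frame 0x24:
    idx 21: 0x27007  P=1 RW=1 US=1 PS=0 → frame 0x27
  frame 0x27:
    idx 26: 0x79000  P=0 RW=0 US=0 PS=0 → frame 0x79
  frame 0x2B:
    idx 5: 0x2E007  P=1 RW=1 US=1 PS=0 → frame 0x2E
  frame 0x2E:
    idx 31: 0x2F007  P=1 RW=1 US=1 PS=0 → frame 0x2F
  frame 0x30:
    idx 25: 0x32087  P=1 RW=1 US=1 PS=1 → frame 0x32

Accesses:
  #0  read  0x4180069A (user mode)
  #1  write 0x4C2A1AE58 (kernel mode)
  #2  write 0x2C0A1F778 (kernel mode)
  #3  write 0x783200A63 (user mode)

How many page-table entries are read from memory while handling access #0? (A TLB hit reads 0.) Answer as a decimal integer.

Per-access translation:
#0 VA=0x4180069A (r,user):
  [0] read 0x1B idx=1: raw=0x1D007 flags P=1 W=1 U=1 S=0
  [1] read 0x1D idx=12: raw=0x20087 flags P=1 W=1 U=1 S=1
  ⇒ phys 0x2069A (huge @L1)  [2 reads]
#1 VA=0x4C2A1AE58 (w,kernel):
  [0] read 0x1B idx=19: raw=0x24007 flags P=1 W=1 U=1 S=0
  [1] read 0x24 idx=21: raw=0x27007 flags P=1 W=1 U=1 S=0
  [2] read 0x27 idx=26: raw=0x79000 flags P=0 W=0 U=0 S=0
  ⇒ fault: PAGE_NOT_PRESENT  — 3 lookups
#2 VA=0x2C0A1F778 (w,kernel):
  [0] read 0x1B idx=11: raw=0x2B007 flags P=1 W=1 U=1 S=0
  [1] read 0x2B idx=5: raw=0x2E007 flags P=1 W=1 U=1 S=0
  [2] read 0x2E idx=31: raw=0x2F007 flags P=1 W=1 U=1 S=0
  ⇒ phys 0x2F778  [3 reads]
#3 VA=0x783200A63 (w,user):
  [0] read 0x1B idx=30: raw=0x30007 flags P=1 W=1 U=1 S=0
  [1] read 0x30 idx=25: raw=0x32087 flags P=1 W=1 U=1 S=1
  ⇒ phys 0x32A63 (huge @L1)  [2 reads]

Entries read for #0: 2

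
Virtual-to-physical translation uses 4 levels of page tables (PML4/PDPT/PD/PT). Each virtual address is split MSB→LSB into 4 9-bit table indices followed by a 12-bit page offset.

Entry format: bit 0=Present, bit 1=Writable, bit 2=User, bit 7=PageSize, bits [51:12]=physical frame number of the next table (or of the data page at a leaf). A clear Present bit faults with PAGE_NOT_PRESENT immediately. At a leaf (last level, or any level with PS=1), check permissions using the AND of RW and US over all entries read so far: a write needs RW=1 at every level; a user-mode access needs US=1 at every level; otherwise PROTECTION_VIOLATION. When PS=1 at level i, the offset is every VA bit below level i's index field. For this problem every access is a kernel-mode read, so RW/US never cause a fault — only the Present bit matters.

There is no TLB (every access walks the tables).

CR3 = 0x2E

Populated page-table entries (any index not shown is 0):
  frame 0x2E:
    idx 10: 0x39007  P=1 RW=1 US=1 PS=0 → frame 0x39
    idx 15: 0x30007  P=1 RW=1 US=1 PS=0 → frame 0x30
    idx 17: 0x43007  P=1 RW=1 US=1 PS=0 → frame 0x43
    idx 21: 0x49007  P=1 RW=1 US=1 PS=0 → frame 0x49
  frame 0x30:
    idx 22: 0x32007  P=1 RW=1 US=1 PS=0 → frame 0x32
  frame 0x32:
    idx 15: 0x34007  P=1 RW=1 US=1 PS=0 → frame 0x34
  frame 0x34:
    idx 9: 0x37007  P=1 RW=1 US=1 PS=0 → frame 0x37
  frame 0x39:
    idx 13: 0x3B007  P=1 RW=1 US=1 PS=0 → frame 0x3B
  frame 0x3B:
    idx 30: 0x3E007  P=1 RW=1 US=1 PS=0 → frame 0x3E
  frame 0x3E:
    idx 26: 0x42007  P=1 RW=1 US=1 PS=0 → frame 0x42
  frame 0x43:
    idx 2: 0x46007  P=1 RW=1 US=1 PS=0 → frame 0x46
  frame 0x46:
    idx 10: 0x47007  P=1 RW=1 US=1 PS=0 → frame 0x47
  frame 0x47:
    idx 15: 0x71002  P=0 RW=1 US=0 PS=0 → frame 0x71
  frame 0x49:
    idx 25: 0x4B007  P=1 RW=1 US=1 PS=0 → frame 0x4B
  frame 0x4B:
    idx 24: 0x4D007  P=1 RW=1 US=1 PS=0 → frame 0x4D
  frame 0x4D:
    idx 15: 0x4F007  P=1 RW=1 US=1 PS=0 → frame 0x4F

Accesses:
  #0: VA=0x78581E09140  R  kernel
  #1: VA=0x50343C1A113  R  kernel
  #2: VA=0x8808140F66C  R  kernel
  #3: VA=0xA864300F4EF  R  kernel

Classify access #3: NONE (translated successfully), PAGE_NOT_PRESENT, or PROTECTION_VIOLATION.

Walk each access:
#0 VA=0x78581E09140 (r,kernel):
  [0] read 0x2E idx=15: raw=0x30007 flags P=1 W=1 U=1 S=0
  [1] read 0x30 idx=22: raw=0x32007 flags P=1 W=1 U=1 S=0
  [2] read 0x32 idx=15: raw=0x34007 flags P=1 W=1 U=1 S=0
  [3] read 0x34 idx=9: raw=0x37007 flags P=1 W=1 U=1 S=0
  → PA=0x37140  (4 entries read)
#1 VA=0x50343C1A113 (r,kernel):
  [0] read 0x2E idx=10: raw=0x39007 flags P=1 W=1 U=1 S=0
  [1] read 0x39 idx=13: raw=0x3B007 flags P=1 W=1 U=1 S=0
  [2] read 0x3B idx=30: raw=0x3E007 flags P=1 W=1 U=1 S=0
  [3] read 0x3E idx=26: raw=0x42007 flags P=1 W=1 U=1 S=0
  → PA=0x42113  (4 entries read)
#2 VA=0x8808140F66C (r,kernel):
  [0] read 0x2E idx=17: raw=0x43007 flags P=1 W=1 U=1 S=0
  [1] read 0x43 idx=2: raw=0x46007 flags P=1 W=1 U=1 S=0
  [2] read 0x46 idx=10: raw=0x47007 flags P=1 W=1 U=1 S=0
  [3] read 0x47 idx=15: raw=0x71002 flags P=0 W=1 U=0 S=0
  ⇒ fault: PAGE_NOT_PRESENT  — 4 lookups
#3 VA=0xA864300F4EF (r,kernel):
  [0] read 0x2E idx=21: raw=0x49007 flags P=1 W=1 U=1 S=0
  [1] read 0x49 idx=25: raw=0x4B007 flags P=1 W=1 U=1 S=0
  [2] read 0x4B idx=24: raw=0x4D007 flags P=1 W=1 U=1 S=0
  [3] read 0x4D idx=15: raw=0x4F007 flags P=1 W=1 U=1 S=0
  → PA=0x4F4EF  (4 entries read)

Access #3 fault: NONE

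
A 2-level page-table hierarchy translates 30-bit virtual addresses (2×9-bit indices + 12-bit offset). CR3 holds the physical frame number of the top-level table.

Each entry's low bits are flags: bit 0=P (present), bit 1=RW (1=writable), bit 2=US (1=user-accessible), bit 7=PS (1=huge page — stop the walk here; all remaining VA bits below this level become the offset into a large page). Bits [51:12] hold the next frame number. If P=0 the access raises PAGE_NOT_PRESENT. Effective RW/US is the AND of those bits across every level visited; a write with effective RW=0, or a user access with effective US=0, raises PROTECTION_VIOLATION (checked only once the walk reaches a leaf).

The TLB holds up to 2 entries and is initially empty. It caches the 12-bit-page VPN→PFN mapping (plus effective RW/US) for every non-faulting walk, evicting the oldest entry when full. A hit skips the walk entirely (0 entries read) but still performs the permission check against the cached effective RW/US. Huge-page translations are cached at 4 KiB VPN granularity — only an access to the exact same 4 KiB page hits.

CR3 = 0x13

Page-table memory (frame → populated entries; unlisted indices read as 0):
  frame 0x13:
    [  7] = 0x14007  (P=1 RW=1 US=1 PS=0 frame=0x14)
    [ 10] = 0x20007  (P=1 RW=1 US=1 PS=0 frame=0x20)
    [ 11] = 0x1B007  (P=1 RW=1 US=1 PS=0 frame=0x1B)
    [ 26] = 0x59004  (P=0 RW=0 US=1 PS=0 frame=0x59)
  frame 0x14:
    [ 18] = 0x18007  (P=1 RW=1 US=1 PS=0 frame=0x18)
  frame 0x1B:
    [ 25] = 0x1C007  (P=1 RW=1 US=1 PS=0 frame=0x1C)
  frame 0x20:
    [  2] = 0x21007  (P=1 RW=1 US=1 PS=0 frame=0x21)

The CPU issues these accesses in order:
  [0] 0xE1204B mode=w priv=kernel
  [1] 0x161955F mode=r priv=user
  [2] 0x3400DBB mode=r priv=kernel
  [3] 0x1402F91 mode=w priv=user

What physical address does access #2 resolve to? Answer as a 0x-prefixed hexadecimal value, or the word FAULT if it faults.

Trace:
#0 VA=0xE1204B (w,kernel):
  L0: frame=0x13 idx=7 entry=0x14007 [P=1 RW=1 US=1 PS=0]
  L1: frame=0x14 idx=18 entry=0x18007 [P=1 RW=1 US=1 PS=0]
  ✓ 0x1804B  — 2 lookups
#1 VA=0x161955F (r,user):
  L0: frame=0x13 idx=11 entry=0x1B007 [P=1 RW=1 US=1 PS=0]
  L1: frame=0x1B idx=25 entry=0x1C007 [P=1 RW=1 US=1 PS=0]
  ✓ 0x1C55F  — 2 lookups
#2 VA=0x3400DBB (r,kernel):
  L0: frame=0x13 idx=26 entry=0x59004 [P=0 RW=0 US=1 PS=0]
  → PAGE_NOT_PRESENT  (1 entries read)
#3 VA=0x1402F91 (w,user):
  L0: frame=0x13 idx=10 entry=0x20007 [P=1 RW=1 US=1 PS=0]
  L1: frame=0x20 idx=2 entry=0x21007 [P=1 RW=1 US=1 PS=0]
  ✓ 0x21F91  — 2 lookups

Access #2 PA: FAULT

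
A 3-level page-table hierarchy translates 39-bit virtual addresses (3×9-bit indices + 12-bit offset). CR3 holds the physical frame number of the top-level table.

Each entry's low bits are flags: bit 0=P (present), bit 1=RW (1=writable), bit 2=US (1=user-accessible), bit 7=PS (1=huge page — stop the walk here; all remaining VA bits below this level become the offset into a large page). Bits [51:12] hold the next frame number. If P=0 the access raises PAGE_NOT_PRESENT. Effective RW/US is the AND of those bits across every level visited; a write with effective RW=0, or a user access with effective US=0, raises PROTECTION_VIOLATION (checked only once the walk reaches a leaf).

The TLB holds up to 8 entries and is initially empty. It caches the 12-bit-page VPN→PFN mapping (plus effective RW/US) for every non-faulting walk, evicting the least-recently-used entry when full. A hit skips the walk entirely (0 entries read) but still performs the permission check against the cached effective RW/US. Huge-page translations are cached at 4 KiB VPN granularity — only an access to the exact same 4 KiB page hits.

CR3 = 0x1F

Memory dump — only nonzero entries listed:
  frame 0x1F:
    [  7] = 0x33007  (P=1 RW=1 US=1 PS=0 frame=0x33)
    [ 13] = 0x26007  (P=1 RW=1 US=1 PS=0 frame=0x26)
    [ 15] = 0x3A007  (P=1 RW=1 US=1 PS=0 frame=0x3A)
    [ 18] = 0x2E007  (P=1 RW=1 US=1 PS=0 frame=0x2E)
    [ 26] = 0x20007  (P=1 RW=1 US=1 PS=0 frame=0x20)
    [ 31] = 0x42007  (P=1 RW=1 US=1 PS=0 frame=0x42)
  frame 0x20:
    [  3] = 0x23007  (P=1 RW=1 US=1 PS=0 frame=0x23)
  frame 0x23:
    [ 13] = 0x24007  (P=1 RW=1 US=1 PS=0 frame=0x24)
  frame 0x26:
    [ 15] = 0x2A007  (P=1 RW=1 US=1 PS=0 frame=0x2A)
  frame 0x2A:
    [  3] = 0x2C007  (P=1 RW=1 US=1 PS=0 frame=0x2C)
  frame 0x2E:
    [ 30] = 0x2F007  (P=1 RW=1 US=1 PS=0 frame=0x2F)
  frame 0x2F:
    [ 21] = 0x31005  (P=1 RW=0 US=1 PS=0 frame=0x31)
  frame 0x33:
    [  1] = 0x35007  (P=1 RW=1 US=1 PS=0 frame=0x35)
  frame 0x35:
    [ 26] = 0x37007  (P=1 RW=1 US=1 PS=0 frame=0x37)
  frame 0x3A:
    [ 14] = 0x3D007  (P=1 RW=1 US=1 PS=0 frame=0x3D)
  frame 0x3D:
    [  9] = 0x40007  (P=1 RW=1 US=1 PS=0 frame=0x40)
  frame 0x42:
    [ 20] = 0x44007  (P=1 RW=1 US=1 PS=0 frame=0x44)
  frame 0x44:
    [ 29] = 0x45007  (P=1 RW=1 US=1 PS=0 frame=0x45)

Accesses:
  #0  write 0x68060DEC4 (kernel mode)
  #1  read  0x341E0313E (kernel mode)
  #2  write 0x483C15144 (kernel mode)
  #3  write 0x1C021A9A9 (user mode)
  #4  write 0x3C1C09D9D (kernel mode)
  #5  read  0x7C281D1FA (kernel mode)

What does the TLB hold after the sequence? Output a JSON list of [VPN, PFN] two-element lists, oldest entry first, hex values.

Walk each access:
#0 VA=0x68060DEC4 (w,kernel):
  L0 @0x1F[26] → 0x20007  P=1,RW=1,US=1,PS=0
  L1 @0x20[3] → 0x23007  P=1,RW=1,US=1,PS=0
  L2 @0x23[13] → 0x24007  P=1,RW=1,US=1,PS=0
  → PA=0x24EC4  (3 entries read)
#1 VA=0x341E0313E (r,kernel):
  L0 @0x1F[13] → 0x26007  P=1,RW=1,US=1,PS=0
  L1 @0x26[15] → 0x2A007  P=1,RW=1,US=1,PS=0
  L2 @0x2A[3] → 0x2C007  P=1,RW=1,US=1,PS=0
  → PA=0x2C13E  (3 entries read)
#2 VA=0x483C15144 (w,kernel):
  L0 @0x1F[18] → 0x2E007  P=1,RW=1,US=1,PS=0
  L1 @0x2E[30] → 0x2F007  P=1,RW=1,US=1,PS=0
  L2 @0x2F[21] → 0x31005  P=1,RW=0,US=1,PS=0
  → PROTECTION_VIOLATION  (3 entries read)
#3 VA=0x1C021A9A9 (w,user):
  L0 @0x1F[7] → 0x33007  P=1,RW=1,US=1,PS=0
  L1 @0x33[1] → 0x35007  P=1,RW=1,US=1,PS=0
  L2 @0x35[26] → 0x37007  P=1,RW=1,US=1,PS=0
  → PA=0x379A9  (3 entries read)
#4 VA=0x3C1C09D9D (w,kernel):
  L0 @0x1F[15] → 0x3A007  P=1,RW=1,US=1,PS=0
  L1 @0x3A[14] → 0x3D007  P=1,RW=1,US=1,PS=0
  L2 @0x3D[9] → 0x40007  P=1,RW=1,US=1,PS=0
  → PA=0x40D9D  (3 entries read)
#5 VA=0x7C281D1FA (r,kernel):
  L0 @0x1F[31] → 0x42007  P=1,RW=1,US=1,PS=0
  L1 @0x42[20] → 0x44007  P=1,RW=1,US=1,PS=0
  L2 @0x44[29] → 0x45007  P=1,RW=1,US=1,PS=0
  → PA=0x451FA  (3 entries read)

TLB: [["0x68060D", "0x24"], ["0x341E03", "0x2C"], ["0x1C021A", "0x37"], ["0x3C1C09", "0x40"], ["0x7C281D", "0x45"]]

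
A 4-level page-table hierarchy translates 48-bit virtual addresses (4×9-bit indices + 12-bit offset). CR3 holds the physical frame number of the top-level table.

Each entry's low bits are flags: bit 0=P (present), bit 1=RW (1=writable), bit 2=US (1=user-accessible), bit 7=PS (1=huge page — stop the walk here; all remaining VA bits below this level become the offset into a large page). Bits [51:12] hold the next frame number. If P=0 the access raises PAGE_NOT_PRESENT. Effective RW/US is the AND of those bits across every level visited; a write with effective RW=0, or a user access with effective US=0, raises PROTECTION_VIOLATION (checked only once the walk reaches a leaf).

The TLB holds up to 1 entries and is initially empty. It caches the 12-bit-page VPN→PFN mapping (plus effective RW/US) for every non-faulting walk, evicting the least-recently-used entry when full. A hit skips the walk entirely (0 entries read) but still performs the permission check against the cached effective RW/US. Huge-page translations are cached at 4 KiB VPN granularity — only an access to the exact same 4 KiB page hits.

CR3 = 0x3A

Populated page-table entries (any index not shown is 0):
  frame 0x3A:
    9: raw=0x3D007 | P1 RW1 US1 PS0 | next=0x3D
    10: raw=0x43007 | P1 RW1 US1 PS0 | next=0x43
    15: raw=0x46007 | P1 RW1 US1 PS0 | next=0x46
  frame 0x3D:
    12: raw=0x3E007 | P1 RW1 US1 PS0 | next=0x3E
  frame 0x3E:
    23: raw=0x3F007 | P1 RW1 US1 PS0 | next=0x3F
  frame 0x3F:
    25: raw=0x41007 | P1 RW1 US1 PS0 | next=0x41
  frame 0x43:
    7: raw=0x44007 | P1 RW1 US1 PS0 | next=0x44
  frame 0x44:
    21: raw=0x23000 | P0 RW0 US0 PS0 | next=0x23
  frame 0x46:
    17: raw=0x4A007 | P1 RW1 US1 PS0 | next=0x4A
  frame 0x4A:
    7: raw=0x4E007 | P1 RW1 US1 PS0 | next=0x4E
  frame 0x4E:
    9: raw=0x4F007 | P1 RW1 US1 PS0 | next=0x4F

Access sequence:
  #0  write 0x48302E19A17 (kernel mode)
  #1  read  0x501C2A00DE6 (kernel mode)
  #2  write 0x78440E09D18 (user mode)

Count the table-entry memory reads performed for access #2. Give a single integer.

Trace:
#0 VA=0x48302E19A17 (w,kernel):
  L0: frame=0x3A idx=9 entry=0x3D007 [P=1 RW=1 US=1 PS=0]
  L1: frame=0x3D idx=12 entry=0x3E007 [P=1 RW=1 US=1 PS=0]
  L2: frame=0x3E idx=23 entry=0x3F007 [P=1 RW=1 US=1 PS=0]
  L3: frame=0x3F idx=25 entry=0x41007 [P=1 RW=1 US=1 PS=0]
  ✓ 0x41A17  — 4 lookups
#1 VA=0x501C2A00DE6 (r,kernel):
  L0: frame=0x3A idx=10 entry=0x43007 [P=1 RW=1 US=1 PS=0]
  L1: frame=0x43 idx=7 entry=0x44007 [P=1 RW=1 US=1 PS=0]
  L2: frame=0x44 idx=21 entry=0x23000 [P=0 RW=0 US=0 PS=0]
  → PAGE_NOT_PRESENT  (3 entries read)
#2 VA=0x78440E09D18 (w,user):
  L0: frame=0x3A idx=15 entry=0x46007 [P=1 RW=1 US=1 PS=0]
  L1: frame=0x46 idx=17 entry=0x4A007 [P=1 RW=1 US=1 PS=0]
  L2: frame=0x4A idx=7 entry=0x4E007 [P=1 RW=1 US=1 PS=0]
  L3: frame=0x4E idx=9 entry=0x4F007 [P=1 RW=1 US=1 PS=0]
  ✓ 0x4FD18  — 4 lookups

Entries read for #2: 4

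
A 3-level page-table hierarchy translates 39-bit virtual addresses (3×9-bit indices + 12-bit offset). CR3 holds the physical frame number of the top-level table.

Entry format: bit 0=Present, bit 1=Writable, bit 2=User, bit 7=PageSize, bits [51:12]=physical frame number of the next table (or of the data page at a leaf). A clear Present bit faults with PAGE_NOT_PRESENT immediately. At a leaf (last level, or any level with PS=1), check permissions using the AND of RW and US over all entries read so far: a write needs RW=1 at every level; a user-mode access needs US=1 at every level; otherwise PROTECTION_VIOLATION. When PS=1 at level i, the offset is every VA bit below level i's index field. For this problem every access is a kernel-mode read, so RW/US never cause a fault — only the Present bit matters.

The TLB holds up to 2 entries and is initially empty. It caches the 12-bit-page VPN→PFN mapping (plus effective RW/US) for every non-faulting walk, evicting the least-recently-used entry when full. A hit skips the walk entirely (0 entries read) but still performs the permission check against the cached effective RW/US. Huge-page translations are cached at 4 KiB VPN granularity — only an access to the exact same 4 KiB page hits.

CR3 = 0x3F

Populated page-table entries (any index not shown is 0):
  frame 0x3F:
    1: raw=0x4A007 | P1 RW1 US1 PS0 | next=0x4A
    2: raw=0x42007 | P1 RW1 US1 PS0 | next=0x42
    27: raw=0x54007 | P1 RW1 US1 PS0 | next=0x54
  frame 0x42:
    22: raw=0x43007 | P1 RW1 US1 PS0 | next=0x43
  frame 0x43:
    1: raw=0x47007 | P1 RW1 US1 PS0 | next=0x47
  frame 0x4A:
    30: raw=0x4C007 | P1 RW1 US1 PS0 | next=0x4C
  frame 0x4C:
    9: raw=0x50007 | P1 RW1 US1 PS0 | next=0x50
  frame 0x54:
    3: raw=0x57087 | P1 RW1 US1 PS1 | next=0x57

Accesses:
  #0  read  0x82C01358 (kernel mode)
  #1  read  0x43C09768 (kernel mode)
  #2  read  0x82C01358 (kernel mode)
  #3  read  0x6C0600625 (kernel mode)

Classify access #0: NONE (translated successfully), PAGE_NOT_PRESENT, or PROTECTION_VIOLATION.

Per-access translation:
#0 VA=0x82C01358 (r,kernel):
  L0: frame=0x3F idx=2 entry=0x42007 [P=1 RW=1 US=1 PS=0]
  L1: frame=0x42 idx=22 entry=0x43007 [P=1 RW=1 US=1 PS=0]
  L2: frame=0x43 idx=1 entry=0x47007 [P=1 RW=1 US=1 PS=0]
  ⇒ phys 0x47358  [3 reads]
#1 VA=0x43C09768 (r,kernel):
  L0: frame=0x3F idx=1 entry=0x4A007 [P=1 RW=1 US=1 PS=0]
  L1: frame=0x4A idx=30 entry=0x4C007 [P=1 RW=1 US=1 PS=0]
  L2: frame=0x4C idx=9 entry=0x50007 [P=1 RW=1 US=1 PS=0]
  ⇒ phys 0x50768  [3 reads]
#2 VA=0x82C01358 (r,kernel):
  TLB hit vpn=0x82C01 → PA=0x47358
#3 VA=0x6C0600625 (r,kernel):
  L0: frame=0x3F idx=27 entry=0x54007 [P=1 RW=1 US=1 PS=0]
  L1: frame=0x54 idx=3 entry=0x57087 [P=1 RW=1 US=1 PS=1]
  ⇒ phys 0x57625 (huge @L1)  [2 reads]

Access #0 fault: NONE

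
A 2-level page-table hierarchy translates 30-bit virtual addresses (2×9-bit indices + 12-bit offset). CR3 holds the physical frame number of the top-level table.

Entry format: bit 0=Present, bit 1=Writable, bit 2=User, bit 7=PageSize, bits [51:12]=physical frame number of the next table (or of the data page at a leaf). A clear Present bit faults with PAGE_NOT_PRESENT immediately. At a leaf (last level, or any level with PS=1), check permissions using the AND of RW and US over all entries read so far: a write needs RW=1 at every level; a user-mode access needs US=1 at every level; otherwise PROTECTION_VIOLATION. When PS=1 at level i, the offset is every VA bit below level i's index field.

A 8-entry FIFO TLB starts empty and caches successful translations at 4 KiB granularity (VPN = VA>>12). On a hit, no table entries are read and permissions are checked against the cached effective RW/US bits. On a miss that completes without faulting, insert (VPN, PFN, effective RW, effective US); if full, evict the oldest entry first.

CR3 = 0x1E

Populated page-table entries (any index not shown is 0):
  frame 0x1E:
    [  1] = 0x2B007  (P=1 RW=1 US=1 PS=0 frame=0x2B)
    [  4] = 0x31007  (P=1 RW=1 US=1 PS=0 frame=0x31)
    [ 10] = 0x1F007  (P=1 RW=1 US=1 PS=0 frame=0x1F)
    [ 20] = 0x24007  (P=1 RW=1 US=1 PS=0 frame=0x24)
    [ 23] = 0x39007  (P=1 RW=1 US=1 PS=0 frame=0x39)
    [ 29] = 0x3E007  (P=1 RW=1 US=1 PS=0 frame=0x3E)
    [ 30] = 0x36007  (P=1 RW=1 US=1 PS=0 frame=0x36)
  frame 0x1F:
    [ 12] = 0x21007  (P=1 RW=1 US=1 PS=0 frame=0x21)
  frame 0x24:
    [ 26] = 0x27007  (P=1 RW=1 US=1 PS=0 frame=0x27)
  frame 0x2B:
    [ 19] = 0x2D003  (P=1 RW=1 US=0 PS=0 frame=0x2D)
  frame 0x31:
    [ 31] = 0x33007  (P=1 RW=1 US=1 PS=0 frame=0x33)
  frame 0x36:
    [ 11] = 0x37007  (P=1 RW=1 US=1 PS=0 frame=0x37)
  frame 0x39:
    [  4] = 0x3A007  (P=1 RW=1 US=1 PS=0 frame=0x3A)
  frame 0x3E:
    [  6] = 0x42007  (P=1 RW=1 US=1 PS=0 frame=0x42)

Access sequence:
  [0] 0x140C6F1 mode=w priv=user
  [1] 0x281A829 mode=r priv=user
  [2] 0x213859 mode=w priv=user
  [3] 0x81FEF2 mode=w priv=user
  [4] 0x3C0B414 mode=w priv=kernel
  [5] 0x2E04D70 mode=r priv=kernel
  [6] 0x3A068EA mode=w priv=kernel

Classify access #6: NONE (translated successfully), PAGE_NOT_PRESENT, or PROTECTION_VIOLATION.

Per-access translation:
#0 VA=0x140C6F1 (w,user):
  [0] read 0x1E idx=10: raw=0x1F007 flags P=1 W=1 U=1 S=0
  [1] read 0x1F idx=12: raw=0x21007 flags P=1 W=1 U=1 S=0
  → PA=0x216F1  (2 entries read)
#1 VA=0x281A829 (r,user):
  [0] read 0x1E idx=20: raw=0x24007 flags P=1 W=1 U=1 S=0
  [1] read 0x24 idx=26: raw=0x27007 flags P=1 W=1 U=1 S=0
  → PA=0x27829  (2 entries read)
#2 VA=0x213859 (w,user):
  [0] read 0x1E idx=1: raw=0x2B007 flags P=1 W=1 U=1 S=0
  [1] read 0x2B idx=19: raw=0x2D003 flags P=1 W=1 U=0 S=0
  → PROTECTION_VIOLATION  (2 entries read)
#3 VA=0x81FEF2 (w,user):
  [0] read 0x1E idx=4: raw=0x31007 flags P=1 W=1 U=1 S=0
  [1] read 0x31 idx=31: raw=0x33007 flags P=1 W=1 U=1 S=0
  → PA=0x33EF2  (2 entries read)
#4 VA=0x3C0B414 (w,kernel):
  [0] read 0x1E idx=30: raw=0x36007 flags P=1 W=1 U=1 S=0
  [1] read 0x36 idx=11: raw=0x37007 flags P=1 W=1 U=1 S=0
  → PA=0x37414  (2 entries read)
#5 VA=0x2E04D70 (r,kernel):
  [0] read 0x1E idx=23: raw=0x39007 flags P=1 W=1 U=1 S=0
  [1] read 0x39 idx=4: raw=0x3A007 flags P=1 W=1 U=1 S=0
  → PA=0x3AD70  (2 entries read)
#6 VA=0x3A068EA (w,kernel):
  [0] read 0x1E idx=29: raw=0x3E007 flags P=1 W=1 U=1 S=0
  [1] read 0x3E idx=6: raw=0x42007 flags P=1 W=1 U=1 S=0
  → PA=0x428EA  (2 entries read)

Access #6 fault: NONE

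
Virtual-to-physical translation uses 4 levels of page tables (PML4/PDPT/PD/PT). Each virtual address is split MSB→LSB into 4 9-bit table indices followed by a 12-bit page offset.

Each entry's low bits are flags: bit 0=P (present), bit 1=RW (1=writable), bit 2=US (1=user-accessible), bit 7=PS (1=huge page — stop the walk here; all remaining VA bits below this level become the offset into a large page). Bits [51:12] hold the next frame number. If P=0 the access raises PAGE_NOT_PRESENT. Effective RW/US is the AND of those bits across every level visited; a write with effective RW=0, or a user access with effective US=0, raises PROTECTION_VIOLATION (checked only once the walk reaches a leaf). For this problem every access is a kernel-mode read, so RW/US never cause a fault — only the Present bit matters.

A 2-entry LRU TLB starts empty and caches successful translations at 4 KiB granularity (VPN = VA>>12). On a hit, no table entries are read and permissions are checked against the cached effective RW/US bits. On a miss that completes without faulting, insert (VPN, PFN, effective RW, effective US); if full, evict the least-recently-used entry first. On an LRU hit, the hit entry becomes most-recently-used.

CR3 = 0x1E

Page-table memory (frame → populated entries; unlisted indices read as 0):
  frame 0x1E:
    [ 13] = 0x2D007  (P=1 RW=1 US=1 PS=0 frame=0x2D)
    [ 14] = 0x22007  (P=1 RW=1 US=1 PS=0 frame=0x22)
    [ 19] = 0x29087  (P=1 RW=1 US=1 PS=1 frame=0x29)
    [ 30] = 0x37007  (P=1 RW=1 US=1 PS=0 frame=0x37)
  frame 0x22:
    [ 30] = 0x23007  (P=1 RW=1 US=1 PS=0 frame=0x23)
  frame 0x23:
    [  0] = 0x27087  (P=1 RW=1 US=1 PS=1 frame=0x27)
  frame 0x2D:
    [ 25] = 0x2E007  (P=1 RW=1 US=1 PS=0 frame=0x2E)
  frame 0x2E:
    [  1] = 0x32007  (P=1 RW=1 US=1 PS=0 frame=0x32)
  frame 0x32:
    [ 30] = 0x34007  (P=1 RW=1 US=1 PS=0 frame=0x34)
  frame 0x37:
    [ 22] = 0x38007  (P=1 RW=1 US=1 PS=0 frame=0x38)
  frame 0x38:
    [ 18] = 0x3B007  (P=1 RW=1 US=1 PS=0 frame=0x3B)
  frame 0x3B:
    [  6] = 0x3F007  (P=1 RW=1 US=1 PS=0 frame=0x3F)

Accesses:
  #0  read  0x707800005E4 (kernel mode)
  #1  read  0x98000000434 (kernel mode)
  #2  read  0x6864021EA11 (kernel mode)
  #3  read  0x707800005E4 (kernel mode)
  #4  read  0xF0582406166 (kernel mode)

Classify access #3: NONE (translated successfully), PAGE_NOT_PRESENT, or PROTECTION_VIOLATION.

Per-access translation:
#0 VA=0x707800005E4 (r,kernel):
  L0 @0x1E[14] → 0x22007  P=1,RW=1,US=1,PS=0
  L1 @0x22[30] → 0x23007  P=1,RW=1,US=1,PS=0
  L2 @0x23[0] → 0x27087  P=1,RW=1,US=1,PS=1
  ⇒ phys 0x275E4 (huge @L2)  [3 reads]
#1 VA=0x98000000434 (r,kernel):
  L0 @0x1E[19] → 0x29087  P=1,RW=1,US=1,PS=1
  ⇒ phys 0x29434 (huge @L0)  [1 reads]
#2 VA=0x6864021EA11 (r,kernel):
  L0 @0x1E[13] → 0x2D007  P=1,RW=1,US=1,PS=0
  L1 @0x2D[25] → 0x2E007  P=1,RW=1,US=1,PS=0
  L2 @0x2E[1] → 0x32007  P=1,RW=1,US=1,PS=0
  L3 @0x32[30] → 0x34007  P=1,RW=1,US=1,PS=0
  ⇒ phys 0x34A11  [4 reads]
#3 VA=0x707800005E4 (r,kernel):
  L0 @0x1E[14] → 0x22007  P=1,RW=1,US=1,PS=0
  L1 @0x22[30] → 0x23007  P=1,RW=1,US=1,PS=0
  L2 @0x23[0] → 0x27087  P=1,RW=1,US=1,PS=1
  ⇒ phys 0x275E4 (huge @L2)  [3 reads]
#4 VA=0xF0582406166 (r,kernel):
  L0 @0x1E[30] → 0x37007  P=1,RW=1,US=1,PS=0
  L1 @0x37[22] → 0x38007  P=1,RW=1,US=1,PS=0
  L2 @0x38[18] → 0x3B007  P=1,RW=1,US=1,PS=0
  L3 @0x3B[6] → 0x3F007  P=1,RW=1,US=1,PS=0
  ⇒ phys 0x3F166  [4 reads]

Access #3 fault: NONE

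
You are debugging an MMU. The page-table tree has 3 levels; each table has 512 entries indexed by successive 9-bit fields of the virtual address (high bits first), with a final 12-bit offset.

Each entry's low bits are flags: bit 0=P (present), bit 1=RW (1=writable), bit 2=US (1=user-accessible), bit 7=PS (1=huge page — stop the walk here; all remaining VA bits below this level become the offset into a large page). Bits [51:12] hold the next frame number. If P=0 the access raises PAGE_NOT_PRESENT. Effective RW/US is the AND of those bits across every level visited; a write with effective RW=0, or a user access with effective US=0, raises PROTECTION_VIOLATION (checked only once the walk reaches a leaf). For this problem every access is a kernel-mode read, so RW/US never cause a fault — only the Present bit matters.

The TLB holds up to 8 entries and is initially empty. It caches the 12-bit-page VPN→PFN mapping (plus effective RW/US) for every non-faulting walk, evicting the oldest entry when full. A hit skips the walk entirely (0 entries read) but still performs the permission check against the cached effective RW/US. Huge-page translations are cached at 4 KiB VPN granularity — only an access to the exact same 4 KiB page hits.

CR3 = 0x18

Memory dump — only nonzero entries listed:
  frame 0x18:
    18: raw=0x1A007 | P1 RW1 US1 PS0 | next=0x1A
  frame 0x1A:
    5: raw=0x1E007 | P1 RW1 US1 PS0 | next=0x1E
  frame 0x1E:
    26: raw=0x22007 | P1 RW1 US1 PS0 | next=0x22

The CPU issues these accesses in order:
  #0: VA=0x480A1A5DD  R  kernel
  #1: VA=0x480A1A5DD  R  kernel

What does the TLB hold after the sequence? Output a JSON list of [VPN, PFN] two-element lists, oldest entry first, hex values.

Trace:
#0 VA=0x480A1A5DD (r,kernel):
  L0: frame=0x18 idx=18 entry=0x1A007 [P=1 RW=1 US=1 PS=0]
  L1: frame=0x1A idx=5 entry=0x1E007 [P=1 RW=1 US=1 PS=0]
  L2: frame=0x1E idx=26 entry=0x22007 [P=1 RW=1 US=1 PS=0]
  ✓ 0x225DD  — 3 lookups
#1 VA=0x480A1A5DD (r,kernel):
  TLB hit vpn=0x480A1A → PA=0x225DD

TLB: [["0x480A1A", "0x22"]]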